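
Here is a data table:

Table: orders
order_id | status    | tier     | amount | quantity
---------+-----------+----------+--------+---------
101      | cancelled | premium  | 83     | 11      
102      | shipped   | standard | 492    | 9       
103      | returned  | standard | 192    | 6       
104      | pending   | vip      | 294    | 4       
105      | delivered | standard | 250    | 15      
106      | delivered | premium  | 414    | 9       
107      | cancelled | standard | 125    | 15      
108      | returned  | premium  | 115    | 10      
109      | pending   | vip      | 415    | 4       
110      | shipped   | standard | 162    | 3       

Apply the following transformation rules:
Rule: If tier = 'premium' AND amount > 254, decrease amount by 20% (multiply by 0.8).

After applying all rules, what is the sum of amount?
2459.2

Step 1: Find records where tier = 'premium' AND amount > 254
Step 2: 1 records match, summing to 414
Step 3: After multiplier: 414 × 0.8 = 331.2
Step 4: Unaffected records sum: 2128
Step 5: Final sum = 331.2 + 2128 = 2459.2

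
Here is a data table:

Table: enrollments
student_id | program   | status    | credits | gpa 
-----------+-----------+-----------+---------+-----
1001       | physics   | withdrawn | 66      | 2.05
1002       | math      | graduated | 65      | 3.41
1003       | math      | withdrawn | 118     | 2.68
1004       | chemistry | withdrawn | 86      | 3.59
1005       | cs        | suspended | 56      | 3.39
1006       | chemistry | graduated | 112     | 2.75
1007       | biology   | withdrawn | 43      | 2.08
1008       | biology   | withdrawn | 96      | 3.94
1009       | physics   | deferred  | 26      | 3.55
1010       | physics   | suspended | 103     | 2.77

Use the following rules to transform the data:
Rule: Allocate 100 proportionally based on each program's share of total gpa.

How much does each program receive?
biology: 19.93, chemistry: 20.99, cs: 11.22, math: 20.16, physics: 27.71

Step 1: Calculate total gpa = 30.21
Step 2: Calculate each program's proportion:
  biology: 6.02/30.21 = 19.93% → 19.93
  chemistry: 6.34/30.21 = 20.99% → 20.99
  cs: 3.39/30.21 = 11.22% → 11.22
  math: 6.09/30.21 = 20.16% → 20.16
  physics: 8.37/30.21 = 27.71% → 27.71
Step 3: Verify: sum of allocations ≈ 100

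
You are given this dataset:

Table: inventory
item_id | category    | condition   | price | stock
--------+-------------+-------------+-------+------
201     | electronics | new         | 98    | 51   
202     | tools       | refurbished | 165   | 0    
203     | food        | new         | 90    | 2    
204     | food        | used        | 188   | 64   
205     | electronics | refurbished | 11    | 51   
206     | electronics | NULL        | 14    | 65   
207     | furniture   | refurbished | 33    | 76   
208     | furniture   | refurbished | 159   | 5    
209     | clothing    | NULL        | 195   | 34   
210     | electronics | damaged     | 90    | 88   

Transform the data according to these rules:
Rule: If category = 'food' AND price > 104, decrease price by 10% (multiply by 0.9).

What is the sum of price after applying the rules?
1024.2

Step 1: Find records where category = 'food' AND price > 104
Step 2: 1 records match, summing to 188
Step 3: After multiplier: 188 × 0.9 = 169.2
Step 4: Unaffected records sum: 855
Step 5: Final sum = 169.2 + 855 = 1024.2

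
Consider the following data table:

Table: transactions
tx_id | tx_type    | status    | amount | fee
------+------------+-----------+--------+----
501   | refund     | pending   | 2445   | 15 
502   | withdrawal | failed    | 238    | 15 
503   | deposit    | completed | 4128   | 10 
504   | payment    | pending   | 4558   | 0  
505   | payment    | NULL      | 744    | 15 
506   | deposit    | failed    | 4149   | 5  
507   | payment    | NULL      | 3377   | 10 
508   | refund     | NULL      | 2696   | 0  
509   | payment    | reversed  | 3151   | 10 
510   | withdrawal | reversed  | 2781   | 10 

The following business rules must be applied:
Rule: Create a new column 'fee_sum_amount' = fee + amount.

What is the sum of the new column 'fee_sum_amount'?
28357

Step 1: For each record, compute fee + amount
Example calculations:
  15 + 2445 = 2460
  15 + 238 = 253
  10 + 4128 = 4138
  ...
Step 2: Sum all derived values
Step 3: Total = 28357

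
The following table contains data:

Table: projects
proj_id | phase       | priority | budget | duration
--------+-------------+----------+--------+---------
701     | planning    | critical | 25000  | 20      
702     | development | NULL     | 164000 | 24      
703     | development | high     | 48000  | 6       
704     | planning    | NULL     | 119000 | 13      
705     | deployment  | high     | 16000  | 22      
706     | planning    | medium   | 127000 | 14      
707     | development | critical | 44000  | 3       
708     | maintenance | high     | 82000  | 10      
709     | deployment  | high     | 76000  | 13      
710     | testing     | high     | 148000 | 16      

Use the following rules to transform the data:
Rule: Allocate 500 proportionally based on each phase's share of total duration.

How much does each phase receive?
deployment: 124.11, development: 117.02, maintenance: 35.46, planning: 166.67, testing: 56.74

Step 1: Calculate total duration = 141
Step 2: Calculate each phase's proportion:
  deployment: 35/141 = 24.82% → 124.11
  development: 33/141 = 23.40% → 117.02
  maintenance: 10/141 = 7.09% → 35.46
  planning: 47/141 = 33.33% → 166.67
  testing: 16/141 = 11.35% → 56.74
Step 3: Verify: sum of allocations ≈ 500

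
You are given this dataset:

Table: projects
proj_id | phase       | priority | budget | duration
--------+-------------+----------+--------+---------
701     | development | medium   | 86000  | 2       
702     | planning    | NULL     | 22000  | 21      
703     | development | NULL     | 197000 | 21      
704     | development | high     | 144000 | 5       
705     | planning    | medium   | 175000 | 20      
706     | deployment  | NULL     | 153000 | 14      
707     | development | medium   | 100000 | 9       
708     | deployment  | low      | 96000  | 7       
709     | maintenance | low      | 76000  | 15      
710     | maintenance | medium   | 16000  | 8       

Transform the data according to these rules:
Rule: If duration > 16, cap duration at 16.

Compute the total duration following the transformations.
108

Step 1: 3 records have duration > 16
Step 2: These records originally summed to 62
Step 3: After capping: 3 × 16 = 48
Step 4: Unaffected records sum: 60
Step 5: Final sum = 48 + 60 = 108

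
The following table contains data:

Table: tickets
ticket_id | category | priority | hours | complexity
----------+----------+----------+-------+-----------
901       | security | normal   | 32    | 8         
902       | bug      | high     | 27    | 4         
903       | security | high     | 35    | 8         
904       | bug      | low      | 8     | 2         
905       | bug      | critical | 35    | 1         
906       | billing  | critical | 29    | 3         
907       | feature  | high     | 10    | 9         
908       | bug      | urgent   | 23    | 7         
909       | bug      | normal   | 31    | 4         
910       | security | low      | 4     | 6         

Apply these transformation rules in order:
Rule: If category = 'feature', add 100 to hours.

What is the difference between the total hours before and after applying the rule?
100

Step 1: Original sum of hours = 234
Step 2: 1 records have category = 'feature'
Step 3: Each affected record changes by 100
Step 4: Total change = 1 × 100 = 100
Step 5: New sum = 234 + 100 = 334
Step 6: Difference = |334 - 234| = 100
        (Sum increased by 100)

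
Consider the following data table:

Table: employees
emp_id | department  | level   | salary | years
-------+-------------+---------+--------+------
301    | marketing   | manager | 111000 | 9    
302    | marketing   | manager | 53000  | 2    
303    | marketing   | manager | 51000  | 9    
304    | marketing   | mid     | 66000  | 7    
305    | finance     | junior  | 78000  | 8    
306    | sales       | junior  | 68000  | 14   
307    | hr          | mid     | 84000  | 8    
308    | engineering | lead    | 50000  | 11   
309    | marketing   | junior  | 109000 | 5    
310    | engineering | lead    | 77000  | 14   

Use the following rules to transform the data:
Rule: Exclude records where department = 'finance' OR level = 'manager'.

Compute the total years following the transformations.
59

Step 1: Find records where department = 'finance' OR level = 'manager'
Step 2: 4 records match, summing to 28
Step 3: Original sum: 87
Step 4: Remaining sum = 87 - 28 = 59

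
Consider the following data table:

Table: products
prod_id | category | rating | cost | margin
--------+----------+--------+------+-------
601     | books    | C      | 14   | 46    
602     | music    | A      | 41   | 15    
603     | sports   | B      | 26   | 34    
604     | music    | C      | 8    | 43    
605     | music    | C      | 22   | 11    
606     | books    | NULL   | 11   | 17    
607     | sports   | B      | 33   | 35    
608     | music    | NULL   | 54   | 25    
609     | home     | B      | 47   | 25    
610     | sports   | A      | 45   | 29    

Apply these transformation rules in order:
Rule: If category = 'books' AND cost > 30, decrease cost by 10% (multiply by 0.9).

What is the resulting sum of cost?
301

Step 1: Find records where category = 'books' AND cost > 30
Step 2: 0 records match, summing to 0
Step 3: After multiplier: 0 × 0.9 = 0.0
Step 4: Unaffected records sum: 301
Step 5: Final sum = 0.0 + 301 = 301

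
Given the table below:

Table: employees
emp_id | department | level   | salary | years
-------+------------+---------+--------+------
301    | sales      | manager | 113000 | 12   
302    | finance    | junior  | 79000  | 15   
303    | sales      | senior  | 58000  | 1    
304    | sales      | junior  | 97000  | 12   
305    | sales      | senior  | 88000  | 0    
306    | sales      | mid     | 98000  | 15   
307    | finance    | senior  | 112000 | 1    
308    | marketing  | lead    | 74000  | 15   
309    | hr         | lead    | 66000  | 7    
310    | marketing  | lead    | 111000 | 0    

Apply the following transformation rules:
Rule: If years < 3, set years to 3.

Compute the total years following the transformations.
88

Step 1: 4 records have years < 3
Step 2: These records originally summed to 2
Step 3: After setting to minimum: 4 × 3 = 12
Step 4: Unaffected records sum: 76
Step 5: Final sum = 12 + 76 = 88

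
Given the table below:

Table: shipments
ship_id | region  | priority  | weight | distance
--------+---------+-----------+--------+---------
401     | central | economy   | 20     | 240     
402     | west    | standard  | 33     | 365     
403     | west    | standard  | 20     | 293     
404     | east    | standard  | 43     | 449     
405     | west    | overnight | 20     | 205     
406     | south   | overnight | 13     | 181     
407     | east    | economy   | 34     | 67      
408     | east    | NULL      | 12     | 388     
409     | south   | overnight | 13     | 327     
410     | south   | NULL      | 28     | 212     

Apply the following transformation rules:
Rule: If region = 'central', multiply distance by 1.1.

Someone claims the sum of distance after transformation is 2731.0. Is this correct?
No, the correct result is 2751.0.

Step 1: Calculate the correct sum after transformation
Step 2: Apply multiplier 1.1 to records where region = 'central'
Step 3: Correct result = 2751.0
Step 4: Claimed result = 2731.0
Step 5: 2751.0 ≠ 2731.0
Conclusion: The claimed result is incorrect. The correct answer is 2751.0.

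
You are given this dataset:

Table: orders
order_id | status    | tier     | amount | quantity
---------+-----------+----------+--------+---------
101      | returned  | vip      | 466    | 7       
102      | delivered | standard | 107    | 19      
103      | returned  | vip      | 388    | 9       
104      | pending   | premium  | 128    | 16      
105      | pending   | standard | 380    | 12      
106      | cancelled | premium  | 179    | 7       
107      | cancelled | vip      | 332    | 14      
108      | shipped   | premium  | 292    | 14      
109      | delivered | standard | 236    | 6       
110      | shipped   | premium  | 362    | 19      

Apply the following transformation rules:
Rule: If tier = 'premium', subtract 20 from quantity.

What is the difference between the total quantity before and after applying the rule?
80

Step 1: Original sum of quantity = 123
Step 2: 4 records have tier = 'premium'
Step 3: Each affected record changes by -20
Step 4: Total change = 4 × -20 = -80
Step 5: New sum = 123 + -80 = 43
Step 6: Difference = |43 - 123| = 80
        (Sum decreased by 80)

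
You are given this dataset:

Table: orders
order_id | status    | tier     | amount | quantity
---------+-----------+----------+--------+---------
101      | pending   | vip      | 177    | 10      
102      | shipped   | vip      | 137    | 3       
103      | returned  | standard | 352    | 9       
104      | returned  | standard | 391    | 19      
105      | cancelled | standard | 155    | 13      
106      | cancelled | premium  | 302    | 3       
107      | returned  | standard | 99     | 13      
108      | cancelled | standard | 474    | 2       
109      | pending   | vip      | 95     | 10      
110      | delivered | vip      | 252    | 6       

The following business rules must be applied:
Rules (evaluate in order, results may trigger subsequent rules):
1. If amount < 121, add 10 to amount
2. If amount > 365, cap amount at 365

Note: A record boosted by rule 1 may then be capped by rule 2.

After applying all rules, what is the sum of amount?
2319

Step 1: Apply rule 1 to records with amount < 121
  - 2 records get bonus of 10
  - Of these, 0 records then exceed 365 and get capped
Step 2: Apply rule 2 to records with amount > 365
  - 2 records (original) are capped
Step 3: Calculate final sum = 2319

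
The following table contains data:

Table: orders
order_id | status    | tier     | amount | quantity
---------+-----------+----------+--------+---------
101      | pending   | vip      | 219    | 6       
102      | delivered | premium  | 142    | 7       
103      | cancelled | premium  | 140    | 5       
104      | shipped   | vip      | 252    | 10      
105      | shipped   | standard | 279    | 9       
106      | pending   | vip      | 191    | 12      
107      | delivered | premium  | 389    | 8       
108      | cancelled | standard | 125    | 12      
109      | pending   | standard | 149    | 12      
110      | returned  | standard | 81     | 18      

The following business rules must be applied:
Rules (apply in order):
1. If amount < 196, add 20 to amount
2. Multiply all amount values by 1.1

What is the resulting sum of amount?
2295.7

Step 1: Apply Rule 1 - Add 20 to records with amount < 196
  - 6 records affected: 828 + (6 × 20) = 948
  - Unaffected records: 1139
  - Sum after Rule 1: 2087
Step 2: Apply Rule 2 - Multiply all by 1.1
  - 2087 × 1.1 = 2295.7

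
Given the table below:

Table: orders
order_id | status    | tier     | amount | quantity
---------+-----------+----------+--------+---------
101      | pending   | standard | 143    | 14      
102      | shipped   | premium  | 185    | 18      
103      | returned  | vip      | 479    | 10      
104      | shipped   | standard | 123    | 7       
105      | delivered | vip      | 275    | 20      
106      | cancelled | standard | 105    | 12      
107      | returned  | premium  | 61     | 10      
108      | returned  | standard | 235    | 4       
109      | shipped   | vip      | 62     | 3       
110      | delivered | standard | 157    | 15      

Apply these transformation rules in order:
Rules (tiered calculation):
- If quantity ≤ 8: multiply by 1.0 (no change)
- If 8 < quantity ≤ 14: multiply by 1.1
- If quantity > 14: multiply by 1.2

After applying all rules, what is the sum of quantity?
128.2

Step 1: Tier 1 (quantity ≤ 8): 3 records, sum = 14 × 1.0 = 14.0
Step 2: Tier 2 (8 < quantity ≤ 14): 4 records, sum = 46 × 1.1 = 50.6
Step 3: Tier 3 (quantity > 14): 3 records, sum = 53 × 1.2 = 63.6
Step 4: Final sum = 14.0 + 50.6 + 63.6 = 128.2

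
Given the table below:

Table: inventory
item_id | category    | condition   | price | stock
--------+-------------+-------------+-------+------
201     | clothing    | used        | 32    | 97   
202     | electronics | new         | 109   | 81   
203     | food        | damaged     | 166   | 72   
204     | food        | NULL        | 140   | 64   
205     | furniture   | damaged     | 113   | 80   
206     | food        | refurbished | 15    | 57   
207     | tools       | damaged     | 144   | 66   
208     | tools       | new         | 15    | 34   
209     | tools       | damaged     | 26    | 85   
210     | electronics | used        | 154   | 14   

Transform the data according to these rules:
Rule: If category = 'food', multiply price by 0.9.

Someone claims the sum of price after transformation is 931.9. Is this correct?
No, the correct result is 881.9.

Step 1: Calculate the correct sum after transformation
Step 2: Apply multiplier 0.9 to records where category = 'food'
Step 3: Correct result = 881.9
Step 4: Claimed result = 931.9
Step 5: 881.9 ≠ 931.9
Conclusion: The claimed result is incorrect. The correct answer is 881.9.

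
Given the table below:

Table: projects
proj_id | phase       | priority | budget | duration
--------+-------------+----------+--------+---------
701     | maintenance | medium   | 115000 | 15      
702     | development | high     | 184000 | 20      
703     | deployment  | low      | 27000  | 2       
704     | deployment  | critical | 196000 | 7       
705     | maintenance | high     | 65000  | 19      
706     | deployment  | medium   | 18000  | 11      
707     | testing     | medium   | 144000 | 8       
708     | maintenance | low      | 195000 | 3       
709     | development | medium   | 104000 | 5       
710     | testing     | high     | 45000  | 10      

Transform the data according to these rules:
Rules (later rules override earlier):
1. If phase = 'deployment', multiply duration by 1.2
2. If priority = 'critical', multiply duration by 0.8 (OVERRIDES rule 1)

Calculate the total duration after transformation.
101.2

Step 1: Rule 2 takes priority for records with priority = 'critical'
  - 1 records: 7 × 0.8 = 5.6
Step 2: Rule 1 applies to remaining records with phase = 'deployment'
  - 2 records: 13 × 1.2 = 15.6
Step 3: Other records unchanged: 80
Step 4: Final sum = 5.6 + 15.6 + 80 = 101.2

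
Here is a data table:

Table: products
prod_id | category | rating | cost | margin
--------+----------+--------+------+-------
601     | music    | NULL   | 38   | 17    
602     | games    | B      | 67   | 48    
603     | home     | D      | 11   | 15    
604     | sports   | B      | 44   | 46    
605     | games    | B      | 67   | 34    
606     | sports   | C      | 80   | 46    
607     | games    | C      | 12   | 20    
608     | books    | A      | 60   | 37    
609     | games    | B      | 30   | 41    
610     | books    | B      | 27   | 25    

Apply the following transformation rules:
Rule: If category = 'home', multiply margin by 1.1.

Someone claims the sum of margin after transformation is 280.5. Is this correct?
No, the correct result is 330.5.

Step 1: Calculate the correct sum after transformation
Step 2: Apply multiplier 1.1 to records where category = 'home'
Step 3: Correct result = 330.5
Step 4: Claimed result = 280.5
Step 5: 330.5 ≠ 280.5
Conclusion: The claimed result is incorrect. The correct answer is 330.5.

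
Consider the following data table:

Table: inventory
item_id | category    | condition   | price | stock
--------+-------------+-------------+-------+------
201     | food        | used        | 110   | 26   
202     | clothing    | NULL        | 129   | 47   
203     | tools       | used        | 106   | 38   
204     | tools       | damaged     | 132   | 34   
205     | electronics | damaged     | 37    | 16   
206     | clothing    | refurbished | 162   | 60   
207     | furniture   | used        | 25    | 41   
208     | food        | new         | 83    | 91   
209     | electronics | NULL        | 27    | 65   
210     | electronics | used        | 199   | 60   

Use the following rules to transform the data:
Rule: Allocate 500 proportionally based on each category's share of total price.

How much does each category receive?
clothing: 144.06, electronics: 130.2, food: 95.54, furniture: 12.38, tools: 117.82

Step 1: Calculate total price = 1010
Step 2: Calculate each category's proportion:
  clothing: 291/1010 = 28.81% → 144.06
  electronics: 263/1010 = 26.04% → 130.2
  food: 193/1010 = 19.11% → 95.54
  furniture: 25/1010 = 2.48% → 12.38
  tools: 238/1010 = 23.56% → 117.82
Step 3: Verify: sum of allocations ≈ 500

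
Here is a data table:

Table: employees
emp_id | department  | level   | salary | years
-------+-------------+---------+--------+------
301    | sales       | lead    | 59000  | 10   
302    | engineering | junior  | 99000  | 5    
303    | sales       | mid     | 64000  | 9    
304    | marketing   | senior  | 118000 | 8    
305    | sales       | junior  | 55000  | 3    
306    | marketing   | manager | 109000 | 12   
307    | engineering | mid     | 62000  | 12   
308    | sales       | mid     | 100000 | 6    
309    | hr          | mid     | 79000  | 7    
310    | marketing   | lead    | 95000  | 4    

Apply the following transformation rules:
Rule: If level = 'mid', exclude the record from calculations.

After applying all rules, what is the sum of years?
42

Step 1: Identify records where level = 'mid'
Step 2: The excluded records sum to 34
Step 3: Original total years = 76
Step 4: Remaining total = 76 - 34 = 42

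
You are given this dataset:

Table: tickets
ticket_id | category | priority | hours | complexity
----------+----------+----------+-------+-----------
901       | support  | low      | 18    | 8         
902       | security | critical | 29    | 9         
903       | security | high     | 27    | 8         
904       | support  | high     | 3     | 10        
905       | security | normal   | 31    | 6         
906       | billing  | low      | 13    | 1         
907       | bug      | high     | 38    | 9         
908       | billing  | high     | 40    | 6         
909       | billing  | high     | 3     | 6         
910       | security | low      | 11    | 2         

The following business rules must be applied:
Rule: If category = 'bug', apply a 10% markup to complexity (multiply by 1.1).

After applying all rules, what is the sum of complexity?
65.9

Step 1: Records with category = 'bug' have total complexity = 9
Step 2: Apply multiplier: 9 × 1.1 = 9.9
Step 3: Other records total: 56
Step 4: Final sum = 9.9 + 56 = 65.9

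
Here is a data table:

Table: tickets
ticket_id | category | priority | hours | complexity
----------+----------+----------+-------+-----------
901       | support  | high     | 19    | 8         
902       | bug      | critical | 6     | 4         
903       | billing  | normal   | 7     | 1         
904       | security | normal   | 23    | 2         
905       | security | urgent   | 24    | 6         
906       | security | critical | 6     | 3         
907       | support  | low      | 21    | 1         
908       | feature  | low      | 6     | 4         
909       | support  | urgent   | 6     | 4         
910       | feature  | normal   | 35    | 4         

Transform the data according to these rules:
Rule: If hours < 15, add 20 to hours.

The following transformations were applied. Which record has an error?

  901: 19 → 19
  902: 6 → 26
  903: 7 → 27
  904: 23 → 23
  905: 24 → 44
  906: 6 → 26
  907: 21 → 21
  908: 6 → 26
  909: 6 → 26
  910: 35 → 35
Record 905 has an error. The correct transformed value should be 24, not 44.

Step 1: Check each record against the rule
Step 2: Record 905 has hours = 24
Step 3: Since 24 >= 15, the bonus should not have been applied
Step 4: Correct value = 24, but claimed value = 44
Conclusion: Record 905 has the error.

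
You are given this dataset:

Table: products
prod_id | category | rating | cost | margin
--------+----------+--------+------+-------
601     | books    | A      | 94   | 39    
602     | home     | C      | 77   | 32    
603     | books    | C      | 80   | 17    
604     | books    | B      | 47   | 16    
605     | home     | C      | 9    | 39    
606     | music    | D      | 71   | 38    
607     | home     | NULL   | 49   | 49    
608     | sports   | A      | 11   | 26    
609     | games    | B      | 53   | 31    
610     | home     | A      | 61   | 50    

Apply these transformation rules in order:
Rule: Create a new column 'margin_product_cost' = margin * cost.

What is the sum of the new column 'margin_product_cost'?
18671

Step 1: For each record, compute margin * cost
Example calculations:
  39 * 94 = 3666
  32 * 77 = 2464
  17 * 80 = 1360
  ...
Step 2: Sum all derived values
Step 3: Total = 18671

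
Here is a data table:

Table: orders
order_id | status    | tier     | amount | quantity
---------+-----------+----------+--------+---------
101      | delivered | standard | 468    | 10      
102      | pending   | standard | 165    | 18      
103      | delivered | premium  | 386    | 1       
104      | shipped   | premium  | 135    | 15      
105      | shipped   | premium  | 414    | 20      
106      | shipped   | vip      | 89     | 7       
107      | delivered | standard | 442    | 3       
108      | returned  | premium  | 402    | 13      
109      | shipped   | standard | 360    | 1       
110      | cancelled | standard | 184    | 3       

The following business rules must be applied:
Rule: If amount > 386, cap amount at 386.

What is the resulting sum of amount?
2863

Step 1: 4 records have amount > 386
Step 2: These records originally summed to 1726
Step 3: After capping: 4 × 386 = 1544
Step 4: Unaffected records sum: 1319
Step 5: Final sum = 1544 + 1319 = 2863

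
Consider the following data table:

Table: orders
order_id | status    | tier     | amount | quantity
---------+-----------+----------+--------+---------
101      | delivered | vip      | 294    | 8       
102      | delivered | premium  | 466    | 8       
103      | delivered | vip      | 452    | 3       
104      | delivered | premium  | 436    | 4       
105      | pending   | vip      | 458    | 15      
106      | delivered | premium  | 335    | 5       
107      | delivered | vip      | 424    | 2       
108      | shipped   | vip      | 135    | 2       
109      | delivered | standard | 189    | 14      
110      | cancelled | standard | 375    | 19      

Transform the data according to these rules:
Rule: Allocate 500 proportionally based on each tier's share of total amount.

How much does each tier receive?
premium: 173.54, standard: 79.12, vip: 247.33

Step 1: Calculate total amount = 3564
Step 2: Calculate each tier's proportion:
  premium: 1237/3564 = 34.71% → 173.54
  standard: 564/3564 = 15.82% → 79.12
  vip: 1763/3564 = 49.47% → 247.33
Step 3: Verify: sum of allocations ≈ 500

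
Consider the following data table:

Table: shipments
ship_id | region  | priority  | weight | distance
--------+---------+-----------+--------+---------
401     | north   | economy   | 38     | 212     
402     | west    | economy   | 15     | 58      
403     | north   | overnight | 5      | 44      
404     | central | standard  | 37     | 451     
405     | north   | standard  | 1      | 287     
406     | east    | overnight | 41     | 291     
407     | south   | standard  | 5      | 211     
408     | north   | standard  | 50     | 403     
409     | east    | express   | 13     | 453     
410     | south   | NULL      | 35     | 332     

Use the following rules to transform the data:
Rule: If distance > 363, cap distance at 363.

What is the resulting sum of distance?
2524

Step 1: 3 records have distance > 363
Step 2: These records originally summed to 1307
Step 3: After capping: 3 × 363 = 1089
Step 4: Unaffected records sum: 1435
Step 5: Final sum = 1089 + 1435 = 2524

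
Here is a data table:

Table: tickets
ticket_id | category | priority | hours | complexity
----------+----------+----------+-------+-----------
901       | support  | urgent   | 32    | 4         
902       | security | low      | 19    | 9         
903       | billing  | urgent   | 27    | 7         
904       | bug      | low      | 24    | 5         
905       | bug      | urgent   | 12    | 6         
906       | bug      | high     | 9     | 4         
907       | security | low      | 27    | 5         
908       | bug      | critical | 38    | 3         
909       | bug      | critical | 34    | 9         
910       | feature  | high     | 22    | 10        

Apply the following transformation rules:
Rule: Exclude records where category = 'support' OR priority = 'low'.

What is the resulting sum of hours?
142

Step 1: Find records where category = 'support' OR priority = 'low'
Step 2: 4 records match, summing to 102
Step 3: Original sum: 244
Step 4: Remaining sum = 244 - 102 = 142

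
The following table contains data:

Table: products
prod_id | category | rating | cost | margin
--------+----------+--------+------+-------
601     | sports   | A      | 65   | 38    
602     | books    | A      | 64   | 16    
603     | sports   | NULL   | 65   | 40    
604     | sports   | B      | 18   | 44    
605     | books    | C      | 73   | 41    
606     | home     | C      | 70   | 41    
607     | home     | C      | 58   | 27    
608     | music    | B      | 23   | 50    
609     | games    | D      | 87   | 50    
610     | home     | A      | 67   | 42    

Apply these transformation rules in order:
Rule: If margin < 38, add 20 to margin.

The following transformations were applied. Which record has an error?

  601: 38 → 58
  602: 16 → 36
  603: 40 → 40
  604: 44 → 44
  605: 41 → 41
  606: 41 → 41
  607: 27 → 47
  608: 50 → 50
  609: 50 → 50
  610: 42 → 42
Record 601 has an error. The correct transformed value should be 38, not 58.

Step 1: Check each record against the rule
Step 2: Record 601 has margin = 38
Step 3: Since 38 >= 38, the bonus should not have been applied
Step 4: Correct value = 38, but claimed value = 58
Conclusion: Record 601 has the error.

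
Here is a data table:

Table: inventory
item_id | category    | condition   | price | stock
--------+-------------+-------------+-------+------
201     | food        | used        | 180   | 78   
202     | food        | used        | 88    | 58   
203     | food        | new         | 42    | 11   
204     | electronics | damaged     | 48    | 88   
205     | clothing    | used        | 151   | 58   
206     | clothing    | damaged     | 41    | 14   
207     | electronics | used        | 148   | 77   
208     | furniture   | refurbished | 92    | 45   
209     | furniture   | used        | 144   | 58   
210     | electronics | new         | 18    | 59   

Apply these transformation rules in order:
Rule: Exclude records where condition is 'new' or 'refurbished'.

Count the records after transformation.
7

Step 1: Count records to exclude
  - 2 (new) + 1 (refurbished) = 3 records
Step 2: Total records: 10
Step 3: Remaining = 10 - 3 = 7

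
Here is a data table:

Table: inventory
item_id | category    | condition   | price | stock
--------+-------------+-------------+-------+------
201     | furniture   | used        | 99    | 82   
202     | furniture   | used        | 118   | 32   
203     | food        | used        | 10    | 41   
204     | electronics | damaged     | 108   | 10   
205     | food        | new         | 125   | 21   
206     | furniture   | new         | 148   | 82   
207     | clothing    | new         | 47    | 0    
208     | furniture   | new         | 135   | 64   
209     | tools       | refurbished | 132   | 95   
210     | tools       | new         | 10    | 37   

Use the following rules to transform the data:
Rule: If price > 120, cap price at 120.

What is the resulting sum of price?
872

Step 1: 4 records have price > 120
Step 2: These records originally summed to 540
Step 3: After capping: 4 × 120 = 480
Step 4: Unaffected records sum: 392
Step 5: Final sum = 480 + 392 = 872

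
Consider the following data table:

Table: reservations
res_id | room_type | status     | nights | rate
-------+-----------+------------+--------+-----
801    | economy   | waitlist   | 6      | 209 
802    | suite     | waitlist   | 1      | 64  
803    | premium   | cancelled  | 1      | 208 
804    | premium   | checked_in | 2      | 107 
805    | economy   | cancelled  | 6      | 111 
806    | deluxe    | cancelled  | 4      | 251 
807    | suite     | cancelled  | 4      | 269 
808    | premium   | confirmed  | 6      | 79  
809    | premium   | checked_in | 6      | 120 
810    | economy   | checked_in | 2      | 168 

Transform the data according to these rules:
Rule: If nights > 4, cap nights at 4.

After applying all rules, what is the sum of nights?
30

Step 1: 4 records have nights > 4
Step 2: These records originally summed to 24
Step 3: After capping: 4 × 4 = 16
Step 4: Unaffected records sum: 14
Step 5: Final sum = 16 + 14 = 30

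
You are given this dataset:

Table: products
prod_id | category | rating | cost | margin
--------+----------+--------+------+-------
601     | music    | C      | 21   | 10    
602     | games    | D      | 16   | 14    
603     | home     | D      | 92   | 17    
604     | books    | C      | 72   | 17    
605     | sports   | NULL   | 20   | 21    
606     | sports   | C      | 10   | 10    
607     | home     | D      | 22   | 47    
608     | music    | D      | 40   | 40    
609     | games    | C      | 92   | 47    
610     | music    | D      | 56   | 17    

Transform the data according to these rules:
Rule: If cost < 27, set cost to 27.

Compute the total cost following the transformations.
487

Step 1: 5 records have cost < 27
Step 2: These records originally summed to 89
Step 3: After setting to minimum: 5 × 27 = 135
Step 4: Unaffected records sum: 352
Step 5: Final sum = 135 + 352 = 487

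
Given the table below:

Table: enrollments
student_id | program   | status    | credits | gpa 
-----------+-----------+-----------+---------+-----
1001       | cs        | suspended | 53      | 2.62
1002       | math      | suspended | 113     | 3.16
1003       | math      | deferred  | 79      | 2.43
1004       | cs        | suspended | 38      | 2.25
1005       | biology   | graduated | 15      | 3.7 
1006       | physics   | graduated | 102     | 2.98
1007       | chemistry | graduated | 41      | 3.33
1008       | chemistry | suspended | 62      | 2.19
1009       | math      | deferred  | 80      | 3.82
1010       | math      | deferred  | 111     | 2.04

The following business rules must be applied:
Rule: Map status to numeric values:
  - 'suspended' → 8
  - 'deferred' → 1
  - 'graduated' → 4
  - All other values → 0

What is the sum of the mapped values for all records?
47

Step 1: Apply mapping to each record
Step 2: Count by status:
  'suspended': 4 records × 8 = 32
  'deferred': 3 records × 1 = 3
  'graduated': 3 records × 4 = 12
Step 3: Sum all mapped values = 47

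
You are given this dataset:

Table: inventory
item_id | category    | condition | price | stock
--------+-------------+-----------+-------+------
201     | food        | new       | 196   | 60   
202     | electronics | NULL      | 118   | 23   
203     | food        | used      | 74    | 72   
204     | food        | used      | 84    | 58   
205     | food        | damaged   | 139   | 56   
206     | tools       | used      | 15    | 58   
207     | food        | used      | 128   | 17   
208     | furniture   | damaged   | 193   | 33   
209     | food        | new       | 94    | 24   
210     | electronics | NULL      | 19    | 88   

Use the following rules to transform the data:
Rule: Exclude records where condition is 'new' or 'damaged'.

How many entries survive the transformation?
6

Step 1: Count records to exclude
  - 2 (new) + 2 (damaged) = 4 records
Step 2: Total records: 10
Step 3: Remaining = 10 - 4 = 6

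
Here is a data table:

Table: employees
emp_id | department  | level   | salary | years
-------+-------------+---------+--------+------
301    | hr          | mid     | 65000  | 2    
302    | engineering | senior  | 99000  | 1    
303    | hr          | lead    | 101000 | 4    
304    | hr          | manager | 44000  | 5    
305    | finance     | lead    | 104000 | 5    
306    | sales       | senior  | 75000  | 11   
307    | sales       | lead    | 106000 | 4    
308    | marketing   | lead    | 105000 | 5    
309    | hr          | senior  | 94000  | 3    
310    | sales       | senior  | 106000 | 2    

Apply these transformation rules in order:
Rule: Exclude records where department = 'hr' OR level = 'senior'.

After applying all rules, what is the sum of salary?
315000

Step 1: Find records where department = 'hr' OR level = 'senior'
Step 2: 7 records match, summing to 584000
Step 3: Original sum: 899000
Step 4: Remaining sum = 899000 - 584000 = 315000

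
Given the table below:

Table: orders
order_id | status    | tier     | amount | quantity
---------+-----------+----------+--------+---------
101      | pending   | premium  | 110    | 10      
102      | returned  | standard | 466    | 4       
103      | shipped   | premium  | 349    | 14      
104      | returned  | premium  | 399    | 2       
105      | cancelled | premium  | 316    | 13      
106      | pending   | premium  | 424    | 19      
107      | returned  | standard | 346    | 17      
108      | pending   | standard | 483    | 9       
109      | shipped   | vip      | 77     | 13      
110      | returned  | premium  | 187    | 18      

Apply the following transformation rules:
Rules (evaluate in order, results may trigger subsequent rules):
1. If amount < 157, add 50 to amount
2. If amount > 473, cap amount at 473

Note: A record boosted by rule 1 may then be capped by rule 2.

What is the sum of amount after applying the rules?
3247

Step 1: Apply rule 1 to records with amount < 157
  - 2 records get bonus of 50
  - Of these, 0 records then exceed 473 and get capped
Step 2: Apply rule 2 to records with amount > 473
  - 1 records (original) are capped
Step 3: Calculate final sum = 3247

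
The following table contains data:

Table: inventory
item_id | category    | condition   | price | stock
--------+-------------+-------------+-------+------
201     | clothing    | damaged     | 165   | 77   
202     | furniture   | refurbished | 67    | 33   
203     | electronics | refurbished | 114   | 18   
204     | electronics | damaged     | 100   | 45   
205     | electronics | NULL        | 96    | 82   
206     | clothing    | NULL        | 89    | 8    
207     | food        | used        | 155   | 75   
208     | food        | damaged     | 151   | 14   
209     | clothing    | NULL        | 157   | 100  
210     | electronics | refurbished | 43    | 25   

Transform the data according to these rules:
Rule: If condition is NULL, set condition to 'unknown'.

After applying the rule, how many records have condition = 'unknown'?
3

Step 1: Count records where condition IS NULL
Step 2: Found 3 records with NULL condition
Step 3: These records will have condition set to 'unknown'
Step 4: Records already having condition = 'unknown': 0
Step 5: Answer: 3 + 0 = 3 records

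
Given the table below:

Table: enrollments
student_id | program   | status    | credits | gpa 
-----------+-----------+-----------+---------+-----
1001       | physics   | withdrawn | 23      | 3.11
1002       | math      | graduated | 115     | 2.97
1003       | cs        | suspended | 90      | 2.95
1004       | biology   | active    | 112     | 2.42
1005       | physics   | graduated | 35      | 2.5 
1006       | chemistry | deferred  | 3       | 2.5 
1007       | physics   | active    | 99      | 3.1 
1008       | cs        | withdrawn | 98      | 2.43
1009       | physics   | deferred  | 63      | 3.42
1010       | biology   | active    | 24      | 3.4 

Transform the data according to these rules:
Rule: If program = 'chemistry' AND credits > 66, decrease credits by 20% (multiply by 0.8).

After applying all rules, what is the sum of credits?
662

Step 1: Find records where program = 'chemistry' AND credits > 66
Step 2: 0 records match, summing to 0
Step 3: After multiplier: 0 × 0.8 = 0.0
Step 4: Unaffected records sum: 662
Step 5: Final sum = 0.0 + 662 = 662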